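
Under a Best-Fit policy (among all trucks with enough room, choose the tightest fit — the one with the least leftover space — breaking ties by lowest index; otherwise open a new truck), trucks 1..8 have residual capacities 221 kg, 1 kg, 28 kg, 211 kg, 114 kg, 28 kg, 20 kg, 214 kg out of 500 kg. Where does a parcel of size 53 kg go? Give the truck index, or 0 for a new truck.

5

Trucks with room: truck 1 (221 kg), truck 4 (211 kg), truck 5 (114 kg), truck 8 (214 kg).
Tightest fit is truck 5 with 114 kg free.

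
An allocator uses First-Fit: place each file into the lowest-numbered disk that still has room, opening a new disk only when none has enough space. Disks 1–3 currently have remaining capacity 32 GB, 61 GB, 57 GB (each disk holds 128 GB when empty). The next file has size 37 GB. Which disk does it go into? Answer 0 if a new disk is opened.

2

Disks with room: disk 2 (61 GB), disk 3 (57 GB).
The first with room is disk 2.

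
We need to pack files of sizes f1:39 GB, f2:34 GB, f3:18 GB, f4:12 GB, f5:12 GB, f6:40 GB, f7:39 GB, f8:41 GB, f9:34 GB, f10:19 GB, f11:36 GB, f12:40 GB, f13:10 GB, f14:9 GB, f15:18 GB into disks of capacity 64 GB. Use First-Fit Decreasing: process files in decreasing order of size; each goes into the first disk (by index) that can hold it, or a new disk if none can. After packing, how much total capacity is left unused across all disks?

Sorted descending: 41, 40, 40, 39, 39, 36, 34, 34, 19, 18, 18, 12, 12, 10, 9.
41 GB → disk 1 (remaining 23 GB)
40 GB → disk 2 (remaining 24 GB)
40 GB → disk 3 (remaining 24 GB)
39 GB → disk 4 (remaining 25 GB)
39 GB → disk 5 (remaining 25 GB)
36 GB → disk 6 (remaining 28 GB)
34 GB → disk 7 (remaining 30 GB)
34 GB → disk 8 (remaining 30 GB)
19 GB → disk 1 (remaining 4 GB)
18 GB → disk 2 (remaining 6 GB)
18 GB → disk 3 (remaining 6 GB)
12 GB → disk 4 (remaining 13 GB)
12 GB → disk 4 (remaining 1 GB)
10 GB → disk 5 (remaining 15 GB)
9 GB → disk 5 (remaining 6 GB)
8 disks × 64 GB = 512 GB; used 401 GB; unused 111 GB.

111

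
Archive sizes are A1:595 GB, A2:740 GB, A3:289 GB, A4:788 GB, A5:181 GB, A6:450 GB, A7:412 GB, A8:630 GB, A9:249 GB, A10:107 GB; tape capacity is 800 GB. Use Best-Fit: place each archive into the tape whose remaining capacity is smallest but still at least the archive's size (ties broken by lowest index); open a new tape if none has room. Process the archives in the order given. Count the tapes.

Put A1 (595 GB) in tape 1; 205 GB remain.
Put A2 (740 GB) in tape 2; 60 GB remain.
Put A3 (289 GB) in tape 3; 511 GB remain.
Put A4 (788 GB) in tape 4; 12 GB remain.
Put A5 (181 GB) in tape 1; 24 GB remain.
Put A6 (450 GB) in tape 3; 61 GB remain.
Put A7 (412 GB) in tape 5; 388 GB remain.
Put A8 (630 GB) in tape 6; 170 GB remain.
Put A9 (249 GB) in tape 5; 139 GB remain.
Put A10 (107 GB) in tape 5; 32 GB remain.

6 tapes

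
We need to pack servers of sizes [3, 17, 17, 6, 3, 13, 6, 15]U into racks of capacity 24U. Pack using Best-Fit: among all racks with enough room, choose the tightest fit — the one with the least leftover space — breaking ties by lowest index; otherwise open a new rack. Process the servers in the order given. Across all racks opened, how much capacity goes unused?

16

rack 1: place 3U, 21U left
rack 1: place 17U, 4U left
rack 2: place 17U, 7U left
rack 2: place 6U, 1U left
rack 1: place 3U, 1U left
rack 3: place 13U, 11U left
rack 3: place 6U, 5U left
rack 4: place 15U, 9U left
4 racks × 24U = 96U; used 80U; unused 16U.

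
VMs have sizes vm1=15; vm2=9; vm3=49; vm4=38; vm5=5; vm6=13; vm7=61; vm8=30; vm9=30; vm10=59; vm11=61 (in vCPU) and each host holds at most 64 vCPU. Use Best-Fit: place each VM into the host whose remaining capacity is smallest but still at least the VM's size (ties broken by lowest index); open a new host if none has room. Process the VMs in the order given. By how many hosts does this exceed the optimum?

1

Best-Fit: [15,9,38] [49,5] [13,30] [61] [30] [59] [61] → 7 hosts.
Total size 370 vCPU; any packing needs at least ⌈370/64⌉ = 6 hosts.
An optimal packing achieves that bound: [61] [61] [59,5] [49,15] [38,13,9] [30,30] → 6 hosts.
Excess: 7 − 6 = 1.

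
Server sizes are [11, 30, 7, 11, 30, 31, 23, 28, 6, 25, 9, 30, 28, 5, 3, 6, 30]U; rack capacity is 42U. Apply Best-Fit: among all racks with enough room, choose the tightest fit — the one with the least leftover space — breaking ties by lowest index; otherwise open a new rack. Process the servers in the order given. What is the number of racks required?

9 racks

Put 11U in rack 1; 31U remain.
Put 30U in rack 1; 1U remain.
Put 7U in rack 2; 35U remain.
Put 11U in rack 2; 24U remain.
Put 30U in rack 3; 12U remain.
Put 31U in rack 4; 11U remain.
Put 23U in rack 2; 1U remain.
Put 28U in rack 5; 14U remain.
Put 6U in rack 4; 5U remain.
Put 25U in rack 6; 17U remain.
Put 9U in rack 3; 3U remain.
Put 30U in rack 7; 12U remain.
Put 28U in rack 8; 14U remain.
Put 5U in rack 4; 0U remain.
Put 3U in rack 3; 0U remain.
Put 6U in rack 7; 6U remain.
Put 30U in rack 9; 12U remain.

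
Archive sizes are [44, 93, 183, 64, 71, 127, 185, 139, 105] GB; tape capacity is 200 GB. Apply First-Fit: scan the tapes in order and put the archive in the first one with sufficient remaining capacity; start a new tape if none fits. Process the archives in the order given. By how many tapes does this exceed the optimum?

First-Fit: [44,93] [183] [64,71] [127] [185] [139] [105] → 7 tapes.
Total size 1011 GB; any packing needs at least ⌈1011/200⌉ = 6 tapes.
An optimal packing achieves that bound: [185] [183] [139,44] [127,71] [105,93] [64] → 6 tapes.
Excess: 7 − 6 = 1.

1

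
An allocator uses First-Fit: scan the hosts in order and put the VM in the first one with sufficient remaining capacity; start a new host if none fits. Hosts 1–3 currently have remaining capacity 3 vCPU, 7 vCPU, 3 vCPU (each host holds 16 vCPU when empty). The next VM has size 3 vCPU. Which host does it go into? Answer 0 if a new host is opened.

Hosts with room: host 1 (3 vCPU), host 2 (7 vCPU), host 3 (3 vCPU).
The first with room is host 1.

1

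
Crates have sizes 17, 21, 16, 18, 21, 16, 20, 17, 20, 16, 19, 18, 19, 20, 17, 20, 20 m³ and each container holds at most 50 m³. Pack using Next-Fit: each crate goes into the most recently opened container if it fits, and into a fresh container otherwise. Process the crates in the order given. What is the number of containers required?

9

17 m³ → container 1 (remaining 33 m³)
21 m³ → container 1 (remaining 12 m³)
16 m³ → container 2 (remaining 34 m³)
18 m³ → container 2 (remaining 16 m³)
21 m³ → container 3 (remaining 29 m³)
16 m³ → container 3 (remaining 13 m³)
20 m³ → container 4 (remaining 30 m³)
17 m³ → container 4 (remaining 13 m³)
20 m³ → container 5 (remaining 30 m³)
16 m³ → container 5 (remaining 14 m³)
19 m³ → container 6 (remaining 31 m³)
18 m³ → container 6 (remaining 13 m³)
19 m³ → container 7 (remaining 31 m³)
20 m³ → container 7 (remaining 11 m³)
17 m³ → container 8 (remaining 33 m³)
20 m³ → container 8 (remaining 13 m³)
20 m³ → container 9 (remaining 30 m³)
Final containers: [17,21] [16,18] [21,16] [20,17] [20,16] [19,18] [19,20] [17,20] [20].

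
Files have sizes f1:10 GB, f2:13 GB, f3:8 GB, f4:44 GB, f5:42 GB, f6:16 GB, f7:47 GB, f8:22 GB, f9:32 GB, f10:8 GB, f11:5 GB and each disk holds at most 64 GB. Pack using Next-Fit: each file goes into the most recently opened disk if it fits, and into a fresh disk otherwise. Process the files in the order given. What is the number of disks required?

disk 1: place f1 (10 GB), 54 GB left
disk 1: place f2 (13 GB), 41 GB left
disk 1: place f3 (8 GB), 33 GB left
disk 2: place f4 (44 GB), 20 GB left
disk 3: place f5 (42 GB), 22 GB left
disk 3: place f6 (16 GB), 6 GB left
disk 4: place f7 (47 GB), 17 GB left
disk 5: place f8 (22 GB), 42 GB left
disk 5: place f9 (32 GB), 10 GB left
disk 5: place f10 (8 GB), 2 GB left
disk 6: place f11 (5 GB), 59 GB left
Final disks: [10,13,8] [44] [42,16] [47] [22,32,8] [5].

6 disks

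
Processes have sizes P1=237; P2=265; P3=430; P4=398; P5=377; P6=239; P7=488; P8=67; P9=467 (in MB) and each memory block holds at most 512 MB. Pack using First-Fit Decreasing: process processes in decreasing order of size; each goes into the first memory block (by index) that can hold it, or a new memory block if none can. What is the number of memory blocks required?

Sorted descending: 488, 467, 430, 398, 377, 265, 239, 237, 67.
Put 488 MB in memory block 1; 24 MB remain.
Put 467 MB in memory block 2; 45 MB remain.
Put 430 MB in memory block 3; 82 MB remain.
Put 398 MB in memory block 4; 114 MB remain.
Put 377 MB in memory block 5; 135 MB remain.
Put 265 MB in memory block 6; 247 MB remain.
Put 239 MB in memory block 6; 8 MB remain.
Put 237 MB in memory block 7; 275 MB remain.
Put 67 MB in memory block 3; 15 MB remain.
Final memory blocks: [488] [467] [430,67] [398] [377] [265,239] [237].

7 memory blocks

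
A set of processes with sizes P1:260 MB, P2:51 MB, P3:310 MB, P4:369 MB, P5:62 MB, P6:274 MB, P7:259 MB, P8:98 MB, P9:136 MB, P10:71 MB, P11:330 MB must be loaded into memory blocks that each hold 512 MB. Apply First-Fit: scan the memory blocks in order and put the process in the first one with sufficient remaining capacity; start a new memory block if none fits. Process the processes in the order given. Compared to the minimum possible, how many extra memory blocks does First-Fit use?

0

First-Fit: [260,51,62,98] [310,136] [369,71] [274] [259] [330] → 6 memory blocks.
6 processes exceed 256 MB (half the capacity), and no two of those can share a memory block, so at least 6 memory blocks are needed.
So 6 is already optimal.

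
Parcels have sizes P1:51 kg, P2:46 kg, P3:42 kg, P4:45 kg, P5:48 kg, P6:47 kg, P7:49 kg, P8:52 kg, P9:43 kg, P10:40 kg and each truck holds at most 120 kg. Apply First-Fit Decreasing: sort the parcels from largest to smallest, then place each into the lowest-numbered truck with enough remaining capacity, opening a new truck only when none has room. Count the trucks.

5

Sorted descending: 52, 51, 49, 48, 47, 46, 45, 43, 42, 40.
52 kg → truck 1 (remaining 68 kg)
51 kg → truck 1 (remaining 17 kg)
49 kg → truck 2 (remaining 71 kg)
48 kg → truck 2 (remaining 23 kg)
47 kg → truck 3 (remaining 73 kg)
46 kg → truck 3 (remaining 27 kg)
45 kg → truck 4 (remaining 75 kg)
43 kg → truck 4 (remaining 32 kg)
42 kg → truck 5 (remaining 78 kg)
40 kg → truck 5 (remaining 38 kg)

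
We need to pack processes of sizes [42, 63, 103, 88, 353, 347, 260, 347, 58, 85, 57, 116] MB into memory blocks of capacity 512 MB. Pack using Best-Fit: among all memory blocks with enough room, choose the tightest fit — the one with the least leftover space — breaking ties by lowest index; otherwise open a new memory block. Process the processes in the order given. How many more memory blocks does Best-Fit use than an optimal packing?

1

Best-Fit: [42,63,103,88] [353,58,85] [347,57] [260] [347,116] → 5 memory blocks.
Total size 1919 MB; any packing needs at least ⌈1919/512⌉ = 4 memory blocks.
An optimal packing achieves that bound: [353,116,42] [347,103,58] [347,88,63] [260,85,57] → 4 memory blocks.
Excess: 5 − 4 = 1.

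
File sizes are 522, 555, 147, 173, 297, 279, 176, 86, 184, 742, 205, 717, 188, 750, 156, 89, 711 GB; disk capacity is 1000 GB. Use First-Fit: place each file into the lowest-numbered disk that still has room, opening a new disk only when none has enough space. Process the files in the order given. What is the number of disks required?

7

disk 1: place 522 GB, 478 GB left
disk 2: place 555 GB, 445 GB left
disk 1: place 147 GB, 331 GB left
disk 1: place 173 GB, 158 GB left
disk 2: place 297 GB, 148 GB left
disk 3: place 279 GB, 721 GB left
disk 3: place 176 GB, 545 GB left
disk 1: place 86 GB, 72 GB left
disk 3: place 184 GB, 361 GB left
disk 4: place 742 GB, 258 GB left
disk 3: place 205 GB, 156 GB left
disk 5: place 717 GB, 283 GB left
disk 4: place 188 GB, 70 GB left
disk 6: place 750 GB, 250 GB left
disk 3: place 156 GB, 0 GB left
disk 2: place 89 GB, 59 GB left
disk 7: place 711 GB, 289 GB left
Final disks: [522,147,173,86] [555,297,89] [279,176,184,205,156] [742,188] [717] [750] [711].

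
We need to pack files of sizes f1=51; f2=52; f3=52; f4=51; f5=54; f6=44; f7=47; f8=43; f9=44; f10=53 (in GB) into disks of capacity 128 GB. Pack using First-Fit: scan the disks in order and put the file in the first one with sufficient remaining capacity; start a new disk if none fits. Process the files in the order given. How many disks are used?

disk 1: place f1 (51 GB), 77 GB left
disk 1: place f2 (52 GB), 25 GB left
disk 2: place f3 (52 GB), 76 GB left
disk 2: place f4 (51 GB), 25 GB left
disk 3: place f5 (54 GB), 74 GB left
disk 3: place f6 (44 GB), 30 GB left
disk 4: place f7 (47 GB), 81 GB left
disk 4: place f8 (43 GB), 38 GB left
disk 5: place f9 (44 GB), 84 GB left
disk 5: place f10 (53 GB), 31 GB left
Final disks: [51,52] [52,51] [54,44] [47,43] [44,53].

5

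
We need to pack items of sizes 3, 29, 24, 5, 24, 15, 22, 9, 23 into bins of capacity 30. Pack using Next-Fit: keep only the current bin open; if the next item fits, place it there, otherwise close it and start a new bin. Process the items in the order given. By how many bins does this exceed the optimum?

2

Next-Fit: [3] [29] [24,5] [24] [15] [22] [9] [23] → 8 bins.
Total size 154; any packing needs at least ⌈154/30⌉ = 6 bins.
An optimal packing achieves that bound: [29] [24,5] [24,3] [23] [22] [15,9] → 6 bins.
Excess: 8 − 6 = 2.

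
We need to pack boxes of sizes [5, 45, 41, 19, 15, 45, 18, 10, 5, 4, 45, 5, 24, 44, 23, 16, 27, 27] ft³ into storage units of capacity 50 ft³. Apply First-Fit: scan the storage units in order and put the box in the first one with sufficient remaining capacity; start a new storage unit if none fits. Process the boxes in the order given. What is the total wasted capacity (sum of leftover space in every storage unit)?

82

Put 5 ft³ in storage unit 1; 45 ft³ remain.
Put 45 ft³ in storage unit 1; 0 ft³ remain.
Put 41 ft³ in storage unit 2; 9 ft³ remain.
Put 19 ft³ in storage unit 3; 31 ft³ remain.
Put 15 ft³ in storage unit 3; 16 ft³ remain.
Put 45 ft³ in storage unit 4; 5 ft³ remain.
Put 18 ft³ in storage unit 5; 32 ft³ remain.
Put 10 ft³ in storage unit 3; 6 ft³ remain.
Put 5 ft³ in storage unit 2; 4 ft³ remain.
Put 4 ft³ in storage unit 2; 0 ft³ remain.
Put 45 ft³ in storage unit 6; 5 ft³ remain.
Put 5 ft³ in storage unit 3; 1 ft³ remain.
Put 24 ft³ in storage unit 5; 8 ft³ remain.
Put 44 ft³ in storage unit 7; 6 ft³ remain.
Put 23 ft³ in storage unit 8; 27 ft³ remain.
Put 16 ft³ in storage unit 8; 11 ft³ remain.
Put 27 ft³ in storage unit 9; 23 ft³ remain.
Put 27 ft³ in storage unit 10; 23 ft³ remain.
10 storage units × 50 ft³ = 500 ft³; used 418 ft³; unused 82 ft³.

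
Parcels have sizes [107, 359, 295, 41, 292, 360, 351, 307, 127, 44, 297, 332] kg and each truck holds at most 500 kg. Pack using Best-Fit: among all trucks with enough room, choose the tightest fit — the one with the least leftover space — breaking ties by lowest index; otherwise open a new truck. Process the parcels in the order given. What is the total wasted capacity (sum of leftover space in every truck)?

107 kg → truck 1 (remaining 393 kg)
359 kg → truck 1 (remaining 34 kg)
295 kg → truck 2 (remaining 205 kg)
41 kg → truck 2 (remaining 164 kg)
292 kg → truck 3 (remaining 208 kg)
360 kg → truck 4 (remaining 140 kg)
351 kg → truck 5 (remaining 149 kg)
307 kg → truck 6 (remaining 193 kg)
127 kg → truck 4 (remaining 13 kg)
44 kg → truck 5 (remaining 105 kg)
297 kg → truck 7 (remaining 203 kg)
332 kg → truck 8 (remaining 168 kg)
8 trucks × 500 kg = 4000 kg; used 2912 kg; unused 1088 kg.

1088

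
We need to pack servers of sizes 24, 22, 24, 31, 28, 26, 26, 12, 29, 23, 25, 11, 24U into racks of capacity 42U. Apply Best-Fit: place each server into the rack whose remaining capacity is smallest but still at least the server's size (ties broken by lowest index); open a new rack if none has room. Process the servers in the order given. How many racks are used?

24U → rack 1 (remaining 18U)
22U → rack 2 (remaining 20U)
24U → rack 3 (remaining 18U)
31U → rack 4 (remaining 11U)
28U → rack 5 (remaining 14U)
26U → rack 6 (remaining 16U)
26U → rack 7 (remaining 16U)
12U → rack 5 (remaining 2U)
29U → rack 8 (remaining 13U)
23U → rack 9 (remaining 19U)
25U → rack 10 (remaining 17U)
11U → rack 4 (remaining 0U)
24U → rack 11 (remaining 18U)
Final racks: [24] [22] [24] [31,11] [28,12] [26] [26] [29] [23] [25] [24].

11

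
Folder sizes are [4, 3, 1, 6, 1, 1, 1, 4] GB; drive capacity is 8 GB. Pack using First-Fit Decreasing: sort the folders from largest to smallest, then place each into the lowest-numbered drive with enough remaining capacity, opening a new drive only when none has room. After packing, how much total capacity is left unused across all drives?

3

Sorted descending: 6, 4, 4, 3, 1, 1, 1, 1.
6 GB → drive 1 (remaining 2 GB)
4 GB → drive 2 (remaining 4 GB)
4 GB → drive 2 (remaining 0 GB)
3 GB → drive 3 (remaining 5 GB)
1 GB → drive 1 (remaining 1 GB)
1 GB → drive 1 (remaining 0 GB)
1 GB → drive 3 (remaining 4 GB)
1 GB → drive 3 (remaining 3 GB)
3 drives × 8 GB = 24 GB; used 21 GB; unused 3 GB.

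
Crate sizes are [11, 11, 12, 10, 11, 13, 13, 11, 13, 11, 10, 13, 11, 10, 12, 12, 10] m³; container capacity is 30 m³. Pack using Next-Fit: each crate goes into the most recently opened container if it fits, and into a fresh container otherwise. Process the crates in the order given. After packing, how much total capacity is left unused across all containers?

container 1: place 11 m³, 19 m³ left
container 1: place 11 m³, 8 m³ left
container 2: place 12 m³, 18 m³ left
container 2: place 10 m³, 8 m³ left
container 3: place 11 m³, 19 m³ left
container 3: place 13 m³, 6 m³ left
container 4: place 13 m³, 17 m³ left
container 4: place 11 m³, 6 m³ left
container 5: place 13 m³, 17 m³ left
container 5: place 11 m³, 6 m³ left
container 6: place 10 m³, 20 m³ left
container 6: place 13 m³, 7 m³ left
container 7: place 11 m³, 19 m³ left
container 7: place 10 m³, 9 m³ left
container 8: place 12 m³, 18 m³ left
container 8: place 12 m³, 6 m³ left
container 9: place 10 m³, 20 m³ left
9 containers × 30 m³ = 270 m³; used 194 m³; unused 76 m³.

76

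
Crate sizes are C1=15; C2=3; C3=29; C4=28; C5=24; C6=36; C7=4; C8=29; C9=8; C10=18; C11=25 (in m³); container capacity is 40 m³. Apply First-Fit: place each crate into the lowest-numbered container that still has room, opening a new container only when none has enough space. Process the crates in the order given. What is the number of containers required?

8

C1 (15 m³) → container 1 (remaining 25 m³)
C2 (3 m³) → container 1 (remaining 22 m³)
C3 (29 m³) → container 2 (remaining 11 m³)
C4 (28 m³) → container 3 (remaining 12 m³)
C5 (24 m³) → container 4 (remaining 16 m³)
C6 (36 m³) → container 5 (remaining 4 m³)
C7 (4 m³) → container 1 (remaining 18 m³)
C8 (29 m³) → container 6 (remaining 11 m³)
C9 (8 m³) → container 1 (remaining 10 m³)
C10 (18 m³) → container 7 (remaining 22 m³)
C11 (25 m³) → container 8 (remaining 15 m³)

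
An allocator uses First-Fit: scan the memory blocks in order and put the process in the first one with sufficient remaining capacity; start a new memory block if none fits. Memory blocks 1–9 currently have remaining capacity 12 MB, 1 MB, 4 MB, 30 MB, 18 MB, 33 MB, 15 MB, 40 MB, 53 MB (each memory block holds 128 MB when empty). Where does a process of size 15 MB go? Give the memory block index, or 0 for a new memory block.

Memory blocks with room: memory block 4 (30 MB), memory block 5 (18 MB), memory block 6 (33 MB), memory block 7 (15 MB), memory block 8 (40 MB), memory block 9 (53 MB).
The first with room is memory block 4.

4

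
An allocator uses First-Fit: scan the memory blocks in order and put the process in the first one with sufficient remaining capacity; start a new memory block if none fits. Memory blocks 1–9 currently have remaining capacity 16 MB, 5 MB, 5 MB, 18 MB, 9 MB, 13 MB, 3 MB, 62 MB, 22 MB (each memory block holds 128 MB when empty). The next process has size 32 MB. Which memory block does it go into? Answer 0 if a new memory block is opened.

8

Memory blocks with room: memory block 8 (62 MB).
The first with room is memory block 8.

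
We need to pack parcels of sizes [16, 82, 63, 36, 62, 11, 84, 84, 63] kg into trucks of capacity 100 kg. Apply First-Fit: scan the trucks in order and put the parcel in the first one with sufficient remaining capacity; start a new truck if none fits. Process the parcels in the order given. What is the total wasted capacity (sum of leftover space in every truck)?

16 kg → truck 1 (remaining 84 kg)
82 kg → truck 1 (remaining 2 kg)
63 kg → truck 2 (remaining 37 kg)
36 kg → truck 2 (remaining 1 kg)
62 kg → truck 3 (remaining 38 kg)
11 kg → truck 3 (remaining 27 kg)
84 kg → truck 4 (remaining 16 kg)
84 kg → truck 5 (remaining 16 kg)
63 kg → truck 6 (remaining 37 kg)
6 trucks × 100 kg = 600 kg; used 501 kg; unused 99 kg.

99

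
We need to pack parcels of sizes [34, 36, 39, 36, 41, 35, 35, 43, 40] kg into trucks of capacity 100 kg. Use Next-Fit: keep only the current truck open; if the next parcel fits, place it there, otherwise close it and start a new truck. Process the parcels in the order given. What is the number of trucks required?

5

truck 1: place 34 kg, 66 kg left
truck 1: place 36 kg, 30 kg left
truck 2: place 39 kg, 61 kg left
truck 2: place 36 kg, 25 kg left
truck 3: place 41 kg, 59 kg left
truck 3: place 35 kg, 24 kg left
truck 4: place 35 kg, 65 kg left
truck 4: place 43 kg, 22 kg left
truck 5: place 40 kg, 60 kg left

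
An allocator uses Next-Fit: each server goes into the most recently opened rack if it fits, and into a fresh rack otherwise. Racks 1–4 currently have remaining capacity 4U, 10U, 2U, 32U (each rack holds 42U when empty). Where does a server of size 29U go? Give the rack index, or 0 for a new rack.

4

Next-Fit only looks at rack 4, which has 32U free.
29U fits there.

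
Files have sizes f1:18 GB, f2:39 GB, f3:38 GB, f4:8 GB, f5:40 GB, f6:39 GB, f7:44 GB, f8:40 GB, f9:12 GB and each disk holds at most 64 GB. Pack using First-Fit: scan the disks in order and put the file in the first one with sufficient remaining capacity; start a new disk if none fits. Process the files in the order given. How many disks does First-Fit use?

f1 (18 GB) → disk 1 (remaining 46 GB)
f2 (39 GB) → disk 1 (remaining 7 GB)
f3 (38 GB) → disk 2 (remaining 26 GB)
f4 (8 GB) → disk 2 (remaining 18 GB)
f5 (40 GB) → disk 3 (remaining 24 GB)
f6 (39 GB) → disk 4 (remaining 25 GB)
f7 (44 GB) → disk 5 (remaining 20 GB)
f8 (40 GB) → disk 6 (remaining 24 GB)
f9 (12 GB) → disk 2 (remaining 6 GB)
Final disks: [18,39] [38,8,12] [40] [39] [44] [40].

6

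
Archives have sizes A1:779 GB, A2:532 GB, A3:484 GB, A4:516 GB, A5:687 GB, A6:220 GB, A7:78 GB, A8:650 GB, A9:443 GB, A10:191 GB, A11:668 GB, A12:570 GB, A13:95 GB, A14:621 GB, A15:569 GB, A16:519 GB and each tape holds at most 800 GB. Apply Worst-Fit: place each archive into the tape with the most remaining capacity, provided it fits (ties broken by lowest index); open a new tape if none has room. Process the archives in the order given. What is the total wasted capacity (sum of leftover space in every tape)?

1978

A1 (779 GB) → tape 1 (remaining 21 GB)
A2 (532 GB) → tape 2 (remaining 268 GB)
A3 (484 GB) → tape 3 (remaining 316 GB)
A4 (516 GB) → tape 4 (remaining 284 GB)
A5 (687 GB) → tape 5 (remaining 113 GB)
A6 (220 GB) → tape 3 (remaining 96 GB)
A7 (78 GB) → tape 4 (remaining 206 GB)
A8 (650 GB) → tape 6 (remaining 150 GB)
A9 (443 GB) → tape 7 (remaining 357 GB)
A10 (191 GB) → tape 7 (remaining 166 GB)
A11 (668 GB) → tape 8 (remaining 132 GB)
A12 (570 GB) → tape 9 (remaining 230 GB)
A13 (95 GB) → tape 2 (remaining 173 GB)
A14 (621 GB) → tape 10 (remaining 179 GB)
A15 (569 GB) → tape 11 (remaining 231 GB)
A16 (519 GB) → tape 12 (remaining 281 GB)
12 tapes × 800 GB = 9600 GB; used 7622 GB; unused 1978 GB.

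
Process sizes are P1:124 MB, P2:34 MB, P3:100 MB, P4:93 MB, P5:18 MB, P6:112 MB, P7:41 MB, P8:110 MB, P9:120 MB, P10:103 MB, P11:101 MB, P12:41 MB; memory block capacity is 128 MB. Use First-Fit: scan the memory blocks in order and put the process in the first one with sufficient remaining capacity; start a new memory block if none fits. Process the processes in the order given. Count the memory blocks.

9 memory blocks

P1 (124 MB) → memory block 1 (remaining 4 MB)
P2 (34 MB) → memory block 2 (remaining 94 MB)
P3 (100 MB) → memory block 3 (remaining 28 MB)
P4 (93 MB) → memory block 2 (remaining 1 MB)
P5 (18 MB) → memory block 3 (remaining 10 MB)
P6 (112 MB) → memory block 4 (remaining 16 MB)
P7 (41 MB) → memory block 5 (remaining 87 MB)
P8 (110 MB) → memory block 6 (remaining 18 MB)
P9 (120 MB) → memory block 7 (remaining 8 MB)
P10 (103 MB) → memory block 8 (remaining 25 MB)
P11 (101 MB) → memory block 9 (remaining 27 MB)
P12 (41 MB) → memory block 5 (remaining 46 MB)
Final memory blocks: [124] [34,93] [100,18] [112] [41,41] [110] [120] [103] [101].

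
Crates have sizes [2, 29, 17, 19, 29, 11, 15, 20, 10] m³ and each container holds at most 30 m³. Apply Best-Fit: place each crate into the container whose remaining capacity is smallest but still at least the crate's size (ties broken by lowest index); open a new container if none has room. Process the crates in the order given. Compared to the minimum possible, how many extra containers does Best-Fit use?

Best-Fit: [2,17,11] [29] [19] [29] [15] [20,10] → 6 containers.
Total size 152 m³; any packing needs at least ⌈152/30⌉ = 6 containers.
So 6 is already optimal.

0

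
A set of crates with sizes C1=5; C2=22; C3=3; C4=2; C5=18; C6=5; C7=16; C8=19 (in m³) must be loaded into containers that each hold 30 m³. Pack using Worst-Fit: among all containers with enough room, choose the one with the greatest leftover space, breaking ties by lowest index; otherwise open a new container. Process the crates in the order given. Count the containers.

4 containers

Put C1 (5 m³) in container 1; 25 m³ remain.
Put C2 (22 m³) in container 1; 3 m³ remain.
Put C3 (3 m³) in container 1; 0 m³ remain.
Put C4 (2 m³) in container 2; 28 m³ remain.
Put C5 (18 m³) in container 2; 10 m³ remain.
Put C6 (5 m³) in container 2; 5 m³ remain.
Put C7 (16 m³) in container 3; 14 m³ remain.
Put C8 (19 m³) in container 4; 11 m³ remain.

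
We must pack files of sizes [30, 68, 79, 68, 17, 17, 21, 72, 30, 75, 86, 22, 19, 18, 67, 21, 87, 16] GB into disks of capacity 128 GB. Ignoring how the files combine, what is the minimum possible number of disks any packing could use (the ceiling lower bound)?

Total size = 30 + 68 + 79 + 68 + 17 + 17 + 21 + 72 + 30 + 75 + 86 + 22 + 19 + 18 + 67 + 21 + 87 + 16 = 813 GB.
⌈813 / 128⌉ = 7.

7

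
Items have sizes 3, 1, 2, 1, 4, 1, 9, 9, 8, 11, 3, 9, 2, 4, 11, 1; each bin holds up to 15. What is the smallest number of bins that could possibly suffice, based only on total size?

6

Total size = 3 + 1 + 2 + 1 + 4 + 1 + 9 + 9 + 8 + 11 + 3 + 9 + 2 + 4 + 11 + 1 = 79.
⌈79 / 15⌉ = 6.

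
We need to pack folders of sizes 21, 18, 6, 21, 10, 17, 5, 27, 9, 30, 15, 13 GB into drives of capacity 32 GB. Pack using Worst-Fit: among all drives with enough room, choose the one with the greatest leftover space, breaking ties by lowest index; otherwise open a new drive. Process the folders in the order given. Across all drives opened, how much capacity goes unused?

drive 1: place 21 GB, 11 GB left
drive 2: place 18 GB, 14 GB left
drive 2: place 6 GB, 8 GB left
drive 3: place 21 GB, 11 GB left
drive 1: place 10 GB, 1 GB left
drive 4: place 17 GB, 15 GB left
drive 4: place 5 GB, 10 GB left
drive 5: place 27 GB, 5 GB left
drive 3: place 9 GB, 2 GB left
drive 6: place 30 GB, 2 GB left
drive 7: place 15 GB, 17 GB left
drive 7: place 13 GB, 4 GB left
7 drives × 32 GB = 224 GB; used 192 GB; unused 32 GB.

32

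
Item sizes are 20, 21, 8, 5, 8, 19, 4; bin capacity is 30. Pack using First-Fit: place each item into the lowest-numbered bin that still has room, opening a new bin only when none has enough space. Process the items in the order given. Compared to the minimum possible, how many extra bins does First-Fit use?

First-Fit: [20,8] [21,5,4] [8,19] → 3 bins.
Total size 85; any packing needs at least ⌈85/30⌉ = 3 bins.
So 3 is already optimal.

0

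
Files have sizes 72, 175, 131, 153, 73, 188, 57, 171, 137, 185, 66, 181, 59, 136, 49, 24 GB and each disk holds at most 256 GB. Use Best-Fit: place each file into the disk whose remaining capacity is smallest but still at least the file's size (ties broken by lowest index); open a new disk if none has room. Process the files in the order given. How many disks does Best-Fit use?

9

72 GB → disk 1 (remaining 184 GB)
175 GB → disk 1 (remaining 9 GB)
131 GB → disk 2 (remaining 125 GB)
153 GB → disk 3 (remaining 103 GB)
73 GB → disk 3 (remaining 30 GB)
188 GB → disk 4 (remaining 68 GB)
57 GB → disk 4 (remaining 11 GB)
171 GB → disk 5 (remaining 85 GB)
137 GB → disk 6 (remaining 119 GB)
185 GB → disk 7 (remaining 71 GB)
66 GB → disk 7 (remaining 5 GB)
181 GB → disk 8 (remaining 75 GB)
59 GB → disk 8 (remaining 16 GB)
136 GB → disk 9 (remaining 120 GB)
49 GB → disk 5 (remaining 36 GB)
24 GB → disk 3 (remaining 6 GB)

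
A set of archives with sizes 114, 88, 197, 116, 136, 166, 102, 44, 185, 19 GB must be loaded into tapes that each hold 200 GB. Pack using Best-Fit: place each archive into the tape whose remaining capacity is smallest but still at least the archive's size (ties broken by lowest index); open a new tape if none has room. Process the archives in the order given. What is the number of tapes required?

7 tapes

114 GB → tape 1 (remaining 86 GB)
88 GB → tape 2 (remaining 112 GB)
197 GB → tape 3 (remaining 3 GB)
116 GB → tape 4 (remaining 84 GB)
136 GB → tape 5 (remaining 64 GB)
166 GB → tape 6 (remaining 34 GB)
102 GB → tape 2 (remaining 10 GB)
44 GB → tape 5 (remaining 20 GB)
185 GB → tape 7 (remaining 15 GB)
19 GB → tape 5 (remaining 1 GB)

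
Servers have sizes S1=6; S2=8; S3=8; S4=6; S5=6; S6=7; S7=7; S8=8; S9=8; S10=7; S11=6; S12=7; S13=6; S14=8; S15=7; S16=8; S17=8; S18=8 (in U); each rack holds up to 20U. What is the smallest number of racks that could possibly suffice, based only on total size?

Total size = 6 + 8 + 8 + 6 + 6 + 7 + 7 + 8 + 8 + 7 + 6 + 7 + 6 + 8 + 7 + 8 + 8 + 8 = 129U.
⌈129 / 20⌉ = 7.

7 racks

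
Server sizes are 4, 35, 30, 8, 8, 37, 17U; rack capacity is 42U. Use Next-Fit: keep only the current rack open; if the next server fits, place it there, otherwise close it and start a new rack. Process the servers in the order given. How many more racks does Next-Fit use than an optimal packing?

1

Next-Fit: [4,35] [30,8] [8] [37] [17] → 5 racks.
Total size 139U; any packing needs at least ⌈139/42⌉ = 4 racks.
An optimal packing achieves that bound: [37,4] [35] [30,8] [17,8] → 4 racks.
Excess: 5 − 4 = 1.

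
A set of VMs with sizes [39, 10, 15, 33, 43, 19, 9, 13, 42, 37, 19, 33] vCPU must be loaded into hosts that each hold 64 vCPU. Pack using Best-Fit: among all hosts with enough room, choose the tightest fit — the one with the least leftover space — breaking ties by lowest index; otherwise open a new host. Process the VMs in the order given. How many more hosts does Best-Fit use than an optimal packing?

0

Best-Fit: [39,10,15] [33,9,13] [43,19] [42,19] [37] [33] → 6 hosts.
6 VMs exceed 32 vCPU (half the capacity), and no two of those can share a host, so at least 6 hosts are needed.
So 6 is already optimal.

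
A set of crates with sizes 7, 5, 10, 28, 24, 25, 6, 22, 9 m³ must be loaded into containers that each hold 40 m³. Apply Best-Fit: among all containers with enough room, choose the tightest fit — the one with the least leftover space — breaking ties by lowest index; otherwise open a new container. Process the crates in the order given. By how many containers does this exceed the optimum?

Best-Fit: [7,5,10] [28,6] [24] [25,9] [22] → 5 containers.
Total size 136 m³; any packing needs at least ⌈136/40⌉ = 4 containers.
An optimal packing achieves that bound: [28,10] [25,9,6] [24,7,5] [22] → 4 containers.
Excess: 5 − 4 = 1.

1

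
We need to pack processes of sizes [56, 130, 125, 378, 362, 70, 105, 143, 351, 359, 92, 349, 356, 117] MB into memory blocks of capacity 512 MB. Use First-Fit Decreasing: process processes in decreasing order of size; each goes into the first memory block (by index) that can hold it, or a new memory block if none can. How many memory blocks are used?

6

Sorted descending: 378, 362, 359, 356, 351, 349, 143, 130, 125, 117, 105, 92, 70, 56.
378 MB → memory block 1 (remaining 134 MB)
362 MB → memory block 2 (remaining 150 MB)
359 MB → memory block 3 (remaining 153 MB)
356 MB → memory block 4 (remaining 156 MB)
351 MB → memory block 5 (remaining 161 MB)
349 MB → memory block 6 (remaining 163 MB)
143 MB → memory block 2 (remaining 7 MB)
130 MB → memory block 1 (remaining 4 MB)
125 MB → memory block 3 (remaining 28 MB)
117 MB → memory block 4 (remaining 39 MB)
105 MB → memory block 5 (remaining 56 MB)
92 MB → memory block 6 (remaining 71 MB)
70 MB → memory block 6 (remaining 1 MB)
56 MB → memory block 5 (remaining 0 MB)
Final memory blocks: [378,130] [362,143] [359,125] [356,117] [351,105,56] [349,92,70].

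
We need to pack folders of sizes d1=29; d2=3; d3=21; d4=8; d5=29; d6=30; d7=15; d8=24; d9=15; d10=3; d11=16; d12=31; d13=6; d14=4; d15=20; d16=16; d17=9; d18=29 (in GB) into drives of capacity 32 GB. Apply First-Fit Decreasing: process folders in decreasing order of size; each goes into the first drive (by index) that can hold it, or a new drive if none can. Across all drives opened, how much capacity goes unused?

Sorted descending: 31, 30, 29, 29, 29, 24, 21, 20, 16, 16, 15, 15, 9, 8, 6, 4, 3, 3.
31 GB → drive 1 (remaining 1 GB)
30 GB → drive 2 (remaining 2 GB)
29 GB → drive 3 (remaining 3 GB)
29 GB → drive 4 (remaining 3 GB)
29 GB → drive 5 (remaining 3 GB)
24 GB → drive 6 (remaining 8 GB)
21 GB → drive 7 (remaining 11 GB)
20 GB → drive 8 (remaining 12 GB)
16 GB → drive 9 (remaining 16 GB)
16 GB → drive 9 (remaining 0 GB)
15 GB → drive 10 (remaining 17 GB)
15 GB → drive 10 (remaining 2 GB)
9 GB → drive 7 (remaining 2 GB)
8 GB → drive 6 (remaining 0 GB)
6 GB → drive 8 (remaining 6 GB)
4 GB → drive 8 (remaining 2 GB)
3 GB → drive 3 (remaining 0 GB)
3 GB → drive 4 (remaining 0 GB)
10 drives × 32 GB = 320 GB; used 308 GB; unused 12 GB.

12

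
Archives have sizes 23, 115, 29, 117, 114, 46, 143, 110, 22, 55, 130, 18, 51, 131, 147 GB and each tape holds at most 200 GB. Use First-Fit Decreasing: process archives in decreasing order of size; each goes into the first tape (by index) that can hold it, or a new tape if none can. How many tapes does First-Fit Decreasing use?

8 tapes

Sorted descending: 147, 143, 131, 130, 117, 115, 114, 110, 55, 51, 46, 29, 23, 22, 18.
tape 1: place 147 GB, 53 GB left
tape 2: place 143 GB, 57 GB left
tape 3: place 131 GB, 69 GB left
tape 4: place 130 GB, 70 GB left
tape 5: place 117 GB, 83 GB left
tape 6: place 115 GB, 85 GB left
tape 7: place 114 GB, 86 GB left
tape 8: place 110 GB, 90 GB left
tape 2: place 55 GB, 2 GB left
tape 1: place 51 GB, 2 GB left
tape 3: place 46 GB, 23 GB left
tape 4: place 29 GB, 41 GB left
tape 3: place 23 GB, 0 GB left
tape 4: place 22 GB, 19 GB left
tape 4: place 18 GB, 1 GB left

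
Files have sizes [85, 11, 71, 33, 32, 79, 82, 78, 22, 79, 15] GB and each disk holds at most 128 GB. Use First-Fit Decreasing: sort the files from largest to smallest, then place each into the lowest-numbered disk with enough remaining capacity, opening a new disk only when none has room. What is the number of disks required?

6 disks

Sorted descending: 85, 82, 79, 79, 78, 71, 33, 32, 22, 15, 11.
85 GB → disk 1 (remaining 43 GB)
82 GB → disk 2 (remaining 46 GB)
79 GB → disk 3 (remaining 49 GB)
79 GB → disk 4 (remaining 49 GB)
78 GB → disk 5 (remaining 50 GB)
71 GB → disk 6 (remaining 57 GB)
33 GB → disk 1 (remaining 10 GB)
32 GB → disk 2 (remaining 14 GB)
22 GB → disk 3 (remaining 27 GB)
15 GB → disk 3 (remaining 12 GB)
11 GB → disk 2 (remaining 3 GB)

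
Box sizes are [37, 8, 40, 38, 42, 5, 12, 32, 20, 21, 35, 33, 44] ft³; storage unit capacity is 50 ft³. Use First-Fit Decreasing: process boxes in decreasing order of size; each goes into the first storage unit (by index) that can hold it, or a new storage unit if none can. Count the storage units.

Sorted descending: 44, 42, 40, 38, 37, 35, 33, 32, 21, 20, 12, 8, 5.
44 ft³ → storage unit 1 (remaining 6 ft³)
42 ft³ → storage unit 2 (remaining 8 ft³)
40 ft³ → storage unit 3 (remaining 10 ft³)
38 ft³ → storage unit 4 (remaining 12 ft³)
37 ft³ → storage unit 5 (remaining 13 ft³)
35 ft³ → storage unit 6 (remaining 15 ft³)
33 ft³ → storage unit 7 (remaining 17 ft³)
32 ft³ → storage unit 8 (remaining 18 ft³)
21 ft³ → storage unit 9 (remaining 29 ft³)
20 ft³ → storage unit 9 (remaining 9 ft³)
12 ft³ → storage unit 4 (remaining 0 ft³)
8 ft³ → storage unit 2 (remaining 0 ft³)
5 ft³ → storage unit 1 (remaining 1 ft³)
Final storage units: [44,5] [42,8] [40] [38,12] [37] [35] [33] [32] [21,20].

9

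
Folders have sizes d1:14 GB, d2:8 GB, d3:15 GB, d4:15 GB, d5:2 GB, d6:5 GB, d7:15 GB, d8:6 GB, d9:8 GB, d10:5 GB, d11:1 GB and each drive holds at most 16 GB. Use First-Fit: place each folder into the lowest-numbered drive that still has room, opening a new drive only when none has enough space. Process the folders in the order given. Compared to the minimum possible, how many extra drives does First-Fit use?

First-Fit: [14,2] [8,5,1] [15] [15] [15] [6,8] [5] → 7 drives.
Total size 94 GB; any packing needs at least ⌈94/16⌉ = 6 drives.
An optimal packing achieves that bound: [15,1] [15] [15] [14,2] [8,8] [6,5,5] → 6 drives.
Excess: 7 − 6 = 1.

1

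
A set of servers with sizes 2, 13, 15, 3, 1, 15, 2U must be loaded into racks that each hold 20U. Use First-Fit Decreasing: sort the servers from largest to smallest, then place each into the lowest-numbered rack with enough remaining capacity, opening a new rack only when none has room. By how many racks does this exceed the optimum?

0

First-Fit Decreasing: [15,3,2] [15,2,1] [13] → 3 racks.
Total size 51U; any packing needs at least ⌈51/20⌉ = 3 racks.
So 3 is already optimal.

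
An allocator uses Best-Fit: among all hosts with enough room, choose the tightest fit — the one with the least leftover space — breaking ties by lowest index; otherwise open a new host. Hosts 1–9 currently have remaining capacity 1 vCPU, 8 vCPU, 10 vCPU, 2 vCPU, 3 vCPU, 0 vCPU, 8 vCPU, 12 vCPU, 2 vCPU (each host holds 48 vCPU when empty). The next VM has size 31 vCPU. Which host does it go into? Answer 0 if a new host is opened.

No host has ≥ 31 vCPU free, so a new host is opened.

0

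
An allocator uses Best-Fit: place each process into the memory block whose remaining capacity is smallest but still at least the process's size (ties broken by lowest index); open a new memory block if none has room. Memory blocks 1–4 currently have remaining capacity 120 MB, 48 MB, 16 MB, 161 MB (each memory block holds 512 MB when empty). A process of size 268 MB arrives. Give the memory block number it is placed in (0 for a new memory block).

0

No memory block has ≥ 268 MB free, so a new memory block is opened.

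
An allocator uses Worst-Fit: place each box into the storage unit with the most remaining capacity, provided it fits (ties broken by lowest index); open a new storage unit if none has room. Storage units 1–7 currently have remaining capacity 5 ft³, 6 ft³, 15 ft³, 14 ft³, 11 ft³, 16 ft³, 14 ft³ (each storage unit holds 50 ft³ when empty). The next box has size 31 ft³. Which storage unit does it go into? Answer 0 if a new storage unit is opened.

No storage unit has ≥ 31 ft³ free, so a new storage unit is opened.

0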